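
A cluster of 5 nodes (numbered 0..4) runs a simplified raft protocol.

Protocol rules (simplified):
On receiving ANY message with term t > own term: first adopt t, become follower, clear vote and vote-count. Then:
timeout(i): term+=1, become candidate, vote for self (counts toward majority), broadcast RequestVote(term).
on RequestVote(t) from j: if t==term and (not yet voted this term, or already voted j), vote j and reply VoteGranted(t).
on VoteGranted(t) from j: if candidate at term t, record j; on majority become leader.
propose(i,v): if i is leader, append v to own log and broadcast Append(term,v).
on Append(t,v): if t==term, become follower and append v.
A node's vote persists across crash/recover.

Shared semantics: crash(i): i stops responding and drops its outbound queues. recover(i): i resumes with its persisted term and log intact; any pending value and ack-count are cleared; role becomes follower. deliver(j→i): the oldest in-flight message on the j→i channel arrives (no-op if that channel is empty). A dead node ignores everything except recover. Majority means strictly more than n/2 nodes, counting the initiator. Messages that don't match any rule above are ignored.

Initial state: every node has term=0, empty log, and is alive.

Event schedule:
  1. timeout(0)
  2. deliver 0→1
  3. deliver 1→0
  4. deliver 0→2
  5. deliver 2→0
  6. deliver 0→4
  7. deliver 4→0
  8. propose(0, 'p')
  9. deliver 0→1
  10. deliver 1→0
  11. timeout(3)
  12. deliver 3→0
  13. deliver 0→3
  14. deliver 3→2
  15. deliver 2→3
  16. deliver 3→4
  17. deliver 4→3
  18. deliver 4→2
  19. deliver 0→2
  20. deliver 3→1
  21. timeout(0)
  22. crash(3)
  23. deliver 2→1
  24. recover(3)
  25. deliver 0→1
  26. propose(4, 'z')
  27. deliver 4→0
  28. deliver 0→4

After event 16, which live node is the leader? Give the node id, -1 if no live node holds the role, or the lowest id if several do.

step 1 timeout(0): 0={cand,t=1,log=-}
step 2 deliver 0→1: 1={foll,t=1,log=-}
step 3 deliver 1→0: —
step 4 deliver 0→2: 2={foll,t=1,log=-}
step 5 deliver 2→0: 0={lead,t=1,log=-}
step 6 deliver 0→4: 4={foll,t=1,log=-}
step 7 deliver 4→0: —
step 8 propose(0,'p'): 0={lead,t=1,log=p}
step 9 deliver 0→1: 1={foll,t=1,log=p}
step 10 deliver 1→0: —
step 11 timeout(3): 3={cand,t=1,log=-}
step 12 deliver 3→0: —
step 13 deliver 0→3: —
step 14 deliver 3→2: —
step 15 deliver 2→3: —
step 16 deliver 3→4: —

0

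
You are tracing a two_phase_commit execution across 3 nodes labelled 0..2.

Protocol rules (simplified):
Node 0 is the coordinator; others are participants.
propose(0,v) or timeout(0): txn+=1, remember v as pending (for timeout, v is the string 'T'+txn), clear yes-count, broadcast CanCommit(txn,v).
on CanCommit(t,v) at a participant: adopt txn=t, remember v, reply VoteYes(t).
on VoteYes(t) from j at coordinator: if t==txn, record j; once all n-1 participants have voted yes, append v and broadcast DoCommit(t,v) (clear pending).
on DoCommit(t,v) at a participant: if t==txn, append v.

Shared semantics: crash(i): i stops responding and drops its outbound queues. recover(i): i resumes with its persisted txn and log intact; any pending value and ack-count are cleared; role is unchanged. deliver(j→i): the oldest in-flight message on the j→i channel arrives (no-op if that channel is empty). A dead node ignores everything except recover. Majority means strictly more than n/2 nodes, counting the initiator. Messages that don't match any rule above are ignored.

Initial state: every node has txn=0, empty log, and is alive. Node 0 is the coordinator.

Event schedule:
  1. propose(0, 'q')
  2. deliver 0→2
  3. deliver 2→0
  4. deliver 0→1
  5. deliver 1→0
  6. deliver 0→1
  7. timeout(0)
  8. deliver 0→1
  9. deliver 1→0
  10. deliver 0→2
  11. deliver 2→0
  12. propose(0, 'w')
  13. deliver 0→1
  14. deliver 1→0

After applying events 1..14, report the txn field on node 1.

3

e1 propose(0,'q'): 0[coor,t=1,-]
e2 deliver 0→2: 2[part,t=1,-]
e3 deliver 2→0: ·
e4 deliver 0→1: 1[part,t=1,-]
e5 deliver 1→0: 0[coor,t=1,q]
e6 deliver 0→1: 1[part,t=1,q]
e7 timeout(0): 0[coor,t=2,q]
e8 deliver 0→1: 1[part,t=2,q]
e9 deliver 1→0: ·
e10 deliver 0→2: 2[part,t=1,q]
e11 deliver 2→0: ·
e12 propose(0,'w'): 0[coor,t=3,q]
e13 deliver 0→1: 1[part,t=3,q]
e14 deliver 1→0: ·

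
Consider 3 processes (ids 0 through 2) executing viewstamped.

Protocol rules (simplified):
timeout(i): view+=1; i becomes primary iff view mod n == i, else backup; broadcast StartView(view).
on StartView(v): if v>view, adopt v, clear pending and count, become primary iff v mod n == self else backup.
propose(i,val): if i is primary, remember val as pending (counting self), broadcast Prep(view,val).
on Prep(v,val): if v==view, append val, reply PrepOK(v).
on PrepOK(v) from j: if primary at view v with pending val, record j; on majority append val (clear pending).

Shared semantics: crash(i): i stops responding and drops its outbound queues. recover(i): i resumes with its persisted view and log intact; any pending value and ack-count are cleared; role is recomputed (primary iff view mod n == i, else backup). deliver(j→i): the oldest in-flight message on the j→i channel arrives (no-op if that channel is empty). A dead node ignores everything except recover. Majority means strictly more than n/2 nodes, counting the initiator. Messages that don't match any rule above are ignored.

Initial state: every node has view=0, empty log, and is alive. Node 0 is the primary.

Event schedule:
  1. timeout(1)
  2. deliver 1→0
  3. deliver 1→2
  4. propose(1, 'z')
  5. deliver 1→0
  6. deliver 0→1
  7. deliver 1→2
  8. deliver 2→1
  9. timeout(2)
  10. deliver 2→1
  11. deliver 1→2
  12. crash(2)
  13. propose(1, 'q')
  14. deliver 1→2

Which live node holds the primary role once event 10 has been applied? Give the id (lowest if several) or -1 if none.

[1] timeout(1) → N1(prim v1 [-])
[2] deliver 1→0 → N0(back v1 [-])
[3] deliver 1→2 → N2(back v1 [-])
[4] propose(1,'z') → ∅
[5] deliver 1→0 → N0(back v1 [z])
[6] deliver 0→1 → N1(prim v1 [z])
[7] deliver 1→2 → N2(back v1 [z])
[8] deliver 2→1 → ∅
[9] timeout(2) → N2(prim v2 [z])
[10] deliver 2→1 → N1(back v2 [z])

2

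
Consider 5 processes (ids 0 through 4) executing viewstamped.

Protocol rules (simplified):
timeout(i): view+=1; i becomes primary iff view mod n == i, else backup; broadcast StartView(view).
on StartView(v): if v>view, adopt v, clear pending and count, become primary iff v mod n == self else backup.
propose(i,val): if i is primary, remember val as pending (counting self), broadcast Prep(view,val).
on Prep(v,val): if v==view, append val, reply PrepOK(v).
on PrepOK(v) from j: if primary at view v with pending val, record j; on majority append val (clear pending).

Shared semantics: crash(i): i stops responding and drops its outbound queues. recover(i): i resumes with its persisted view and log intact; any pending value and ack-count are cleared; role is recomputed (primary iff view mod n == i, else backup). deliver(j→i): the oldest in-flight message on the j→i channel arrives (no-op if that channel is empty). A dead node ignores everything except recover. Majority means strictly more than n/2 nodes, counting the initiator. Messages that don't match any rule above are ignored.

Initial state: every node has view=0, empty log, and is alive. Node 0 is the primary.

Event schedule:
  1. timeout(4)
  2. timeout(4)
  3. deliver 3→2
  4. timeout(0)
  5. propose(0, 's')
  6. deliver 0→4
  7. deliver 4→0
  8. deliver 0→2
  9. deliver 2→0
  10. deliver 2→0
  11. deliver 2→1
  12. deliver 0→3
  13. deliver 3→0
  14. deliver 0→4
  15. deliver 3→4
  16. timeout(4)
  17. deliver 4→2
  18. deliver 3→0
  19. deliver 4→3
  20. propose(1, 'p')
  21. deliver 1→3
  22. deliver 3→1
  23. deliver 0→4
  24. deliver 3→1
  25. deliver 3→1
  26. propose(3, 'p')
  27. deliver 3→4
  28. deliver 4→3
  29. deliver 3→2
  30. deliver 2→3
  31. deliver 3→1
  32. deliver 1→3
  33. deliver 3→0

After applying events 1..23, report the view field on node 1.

0

step 1 timeout(4): 4={back,v=1,log=-}
step 2 timeout(4): 4={back,v=2,log=-}
step 3 deliver 3→2: —
step 4 timeout(0): 0={back,v=1,log=-}
step 5 propose(0,'s'): —
step 6 deliver 0→4: —
step 7 deliver 4→0: —
step 8 deliver 0→2: 2={back,v=1,log=-}
step 9 deliver 2→0: —
step 10 deliver 2→0: —
step 11 deliver 2→1: —
step 12 deliver 0→3: 3={back,v=1,log=-}
step 13 deliver 3→0: —
step 14 deliver 0→4: —
step 15 deliver 3→4: —
step 16 timeout(4): 4={back,v=3,log=-}
step 17 deliver 4→2: —
step 18 deliver 3→0: —
step 19 deliver 4→3: —
step 20 propose(1,'p'): —
step 21 deliver 1→3: —
step 22 deliver 3→1: —
step 23 deliver 0→4: —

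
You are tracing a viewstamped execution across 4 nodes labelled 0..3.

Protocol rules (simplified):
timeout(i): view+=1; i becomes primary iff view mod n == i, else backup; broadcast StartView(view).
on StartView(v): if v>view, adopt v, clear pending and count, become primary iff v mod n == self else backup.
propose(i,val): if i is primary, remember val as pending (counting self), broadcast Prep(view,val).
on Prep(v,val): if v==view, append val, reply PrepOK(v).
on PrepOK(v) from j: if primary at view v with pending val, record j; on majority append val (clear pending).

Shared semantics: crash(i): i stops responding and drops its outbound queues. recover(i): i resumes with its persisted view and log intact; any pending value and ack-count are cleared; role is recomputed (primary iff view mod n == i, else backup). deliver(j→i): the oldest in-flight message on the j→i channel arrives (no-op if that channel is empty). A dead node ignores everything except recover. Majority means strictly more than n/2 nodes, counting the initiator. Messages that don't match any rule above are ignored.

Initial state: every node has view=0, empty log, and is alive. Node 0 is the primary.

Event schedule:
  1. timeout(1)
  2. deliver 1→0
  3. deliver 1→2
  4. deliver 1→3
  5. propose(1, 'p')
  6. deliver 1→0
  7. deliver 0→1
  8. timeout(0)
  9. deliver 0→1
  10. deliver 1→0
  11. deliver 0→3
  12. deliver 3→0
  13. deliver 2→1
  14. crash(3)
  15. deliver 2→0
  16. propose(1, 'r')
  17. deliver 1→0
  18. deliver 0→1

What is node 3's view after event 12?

2

[1] timeout(1) → N1(prim v1 [-])
[2] deliver 1→0 → N0(back v1 [-])
[3] deliver 1→2 → N2(back v1 [-])
[4] deliver 1→3 → N3(back v1 [-])
[5] propose(1,'p') → ∅
[6] deliver 1→0 → N0(back v1 [p])
[7] deliver 0→1 → ∅
[8] timeout(0) → N0(back v2 [p])
[9] deliver 0→1 → N1(back v2 [-])
[10] deliver 1→0 → ∅
[11] deliver 0→3 → N3(back v2 [-])
[12] deliver 3→0 → ∅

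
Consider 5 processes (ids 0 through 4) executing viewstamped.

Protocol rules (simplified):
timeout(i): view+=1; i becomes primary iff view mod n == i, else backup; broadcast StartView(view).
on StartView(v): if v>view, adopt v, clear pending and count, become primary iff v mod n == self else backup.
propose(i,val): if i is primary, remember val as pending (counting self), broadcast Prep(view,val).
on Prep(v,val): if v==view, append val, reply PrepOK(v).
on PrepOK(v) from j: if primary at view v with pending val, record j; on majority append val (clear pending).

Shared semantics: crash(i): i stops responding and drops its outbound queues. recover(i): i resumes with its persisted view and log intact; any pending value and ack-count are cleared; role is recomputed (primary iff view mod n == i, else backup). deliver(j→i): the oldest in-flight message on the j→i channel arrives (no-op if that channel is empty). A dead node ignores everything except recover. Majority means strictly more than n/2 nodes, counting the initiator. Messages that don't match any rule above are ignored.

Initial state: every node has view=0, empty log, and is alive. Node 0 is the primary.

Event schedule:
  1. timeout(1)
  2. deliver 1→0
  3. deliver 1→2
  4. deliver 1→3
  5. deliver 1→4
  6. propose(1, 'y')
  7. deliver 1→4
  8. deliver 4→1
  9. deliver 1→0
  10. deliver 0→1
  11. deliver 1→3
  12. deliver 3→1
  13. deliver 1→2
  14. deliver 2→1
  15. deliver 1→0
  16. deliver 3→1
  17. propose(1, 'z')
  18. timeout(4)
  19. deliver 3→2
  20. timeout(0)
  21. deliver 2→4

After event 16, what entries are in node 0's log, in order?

y

[1] timeout(1) → N1(prim v1 [-])
[2] deliver 1→0 → N0(back v1 [-])
[3] deliver 1→2 → N2(back v1 [-])
[4] deliver 1→3 → N3(back v1 [-])
[5] deliver 1→4 → N4(back v1 [-])
[6] propose(1,'y') → ∅
[7] deliver 1→4 → N4(back v1 [y])
[8] deliver 4→1 → ∅
[9] deliver 1→0 → N0(back v1 [y])
[10] deliver 0→1 → N1(prim v1 [y])
[11] deliver 1→3 → N3(back v1 [y])
[12] deliver 3→1 → ∅
[13] deliver 1→2 → N2(back v1 [y])
[14] deliver 2→1 → ∅
[15] deliver 1→0 → ∅
[16] deliver 3→1 → ∅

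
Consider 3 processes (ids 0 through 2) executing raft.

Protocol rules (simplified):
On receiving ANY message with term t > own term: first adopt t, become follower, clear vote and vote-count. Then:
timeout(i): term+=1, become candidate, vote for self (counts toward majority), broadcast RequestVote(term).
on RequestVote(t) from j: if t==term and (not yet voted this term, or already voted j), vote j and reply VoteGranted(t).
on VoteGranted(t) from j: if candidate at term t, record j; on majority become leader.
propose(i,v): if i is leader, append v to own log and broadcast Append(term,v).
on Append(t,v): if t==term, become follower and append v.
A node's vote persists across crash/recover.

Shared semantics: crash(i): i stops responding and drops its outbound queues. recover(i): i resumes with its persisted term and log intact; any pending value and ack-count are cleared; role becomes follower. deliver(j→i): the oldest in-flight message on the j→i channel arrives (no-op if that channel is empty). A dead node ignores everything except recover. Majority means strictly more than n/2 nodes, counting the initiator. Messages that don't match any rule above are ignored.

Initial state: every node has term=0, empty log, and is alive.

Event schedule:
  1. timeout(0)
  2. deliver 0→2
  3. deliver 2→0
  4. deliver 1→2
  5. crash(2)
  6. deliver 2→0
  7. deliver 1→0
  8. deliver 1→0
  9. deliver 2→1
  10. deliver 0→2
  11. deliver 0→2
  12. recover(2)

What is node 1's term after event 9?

0

after 1 — timeout(0): n0:cand/t1/[-]
after 2 — deliver 0→2: n2:foll/t1/[-]
after 3 — deliver 2→0: n0:lead/t1/[-]
after 4 — deliver 1→2: ·
after 5 — crash(2): n2:✗foll/t1/[-]
after 6 — deliver 2→0: ·
after 7 — deliver 1→0: ·
after 8 — deliver 1→0: ·
after 9 — deliver 2→1: ·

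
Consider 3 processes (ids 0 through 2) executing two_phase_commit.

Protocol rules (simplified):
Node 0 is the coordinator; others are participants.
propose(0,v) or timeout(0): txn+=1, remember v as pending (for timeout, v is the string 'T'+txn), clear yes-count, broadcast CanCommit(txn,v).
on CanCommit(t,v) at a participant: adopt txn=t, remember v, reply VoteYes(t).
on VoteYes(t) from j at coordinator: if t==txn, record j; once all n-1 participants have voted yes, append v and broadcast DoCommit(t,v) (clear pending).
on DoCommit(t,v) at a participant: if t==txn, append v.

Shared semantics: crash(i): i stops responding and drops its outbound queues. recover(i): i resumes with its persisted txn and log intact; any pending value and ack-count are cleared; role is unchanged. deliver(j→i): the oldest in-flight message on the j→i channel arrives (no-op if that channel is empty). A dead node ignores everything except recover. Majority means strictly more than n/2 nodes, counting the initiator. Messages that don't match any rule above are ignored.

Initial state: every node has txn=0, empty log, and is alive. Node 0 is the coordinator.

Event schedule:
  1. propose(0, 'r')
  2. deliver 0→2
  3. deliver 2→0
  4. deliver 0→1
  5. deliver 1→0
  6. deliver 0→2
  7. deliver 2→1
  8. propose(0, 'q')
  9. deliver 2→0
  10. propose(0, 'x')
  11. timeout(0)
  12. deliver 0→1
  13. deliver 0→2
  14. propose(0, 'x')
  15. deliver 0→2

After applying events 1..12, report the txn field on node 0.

4

[1] propose(0,'r') → N0(coor t1 [-])
[2] deliver 0→2 → N2(part t1 [-])
[3] deliver 2→0 → ∅
[4] deliver 0→1 → N1(part t1 [-])
[5] deliver 1→0 → N0(coor t1 [r])
[6] deliver 0→2 → N2(part t1 [r])
[7] deliver 2→1 → ∅
[8] propose(0,'q') → N0(coor t2 [r])
[9] deliver 2→0 → ∅
[10] propose(0,'x') → N0(coor t3 [r])
[11] timeout(0) → N0(coor t4 [r])
[12] deliver 0→1 → N1(part t1 [r])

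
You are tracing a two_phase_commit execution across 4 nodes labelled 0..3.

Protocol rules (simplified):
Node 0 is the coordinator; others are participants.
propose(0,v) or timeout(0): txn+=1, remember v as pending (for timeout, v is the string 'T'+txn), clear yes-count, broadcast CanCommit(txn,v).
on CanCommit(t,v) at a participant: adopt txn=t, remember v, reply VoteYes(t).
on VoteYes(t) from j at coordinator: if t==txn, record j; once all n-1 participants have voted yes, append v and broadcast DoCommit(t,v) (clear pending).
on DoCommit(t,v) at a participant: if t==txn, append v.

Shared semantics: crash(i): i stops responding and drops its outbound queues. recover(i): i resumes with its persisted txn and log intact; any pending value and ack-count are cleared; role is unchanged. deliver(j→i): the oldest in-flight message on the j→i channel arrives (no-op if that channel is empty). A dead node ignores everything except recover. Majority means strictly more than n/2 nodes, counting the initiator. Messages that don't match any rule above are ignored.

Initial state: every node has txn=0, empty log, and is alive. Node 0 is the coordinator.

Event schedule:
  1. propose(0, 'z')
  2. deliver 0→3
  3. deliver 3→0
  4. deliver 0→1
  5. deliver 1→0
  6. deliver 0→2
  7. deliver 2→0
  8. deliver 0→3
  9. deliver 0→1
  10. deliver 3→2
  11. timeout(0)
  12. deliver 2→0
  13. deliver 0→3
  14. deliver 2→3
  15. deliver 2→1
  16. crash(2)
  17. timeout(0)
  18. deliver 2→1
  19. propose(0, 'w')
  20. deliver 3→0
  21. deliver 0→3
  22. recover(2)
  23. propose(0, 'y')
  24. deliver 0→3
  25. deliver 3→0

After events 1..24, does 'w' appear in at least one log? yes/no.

[1] propose(0,'z') → N0(coor t1 [-])
[2] deliver 0→3 → N3(part t1 [-])
[3] deliver 3→0 → ∅
[4] deliver 0→1 → N1(part t1 [-])
[5] deliver 1→0 → ∅
[6] deliver 0→2 → N2(part t1 [-])
[7] deliver 2→0 → N0(coor t1 [z])
[8] deliver 0→3 → N3(part t1 [z])
[9] deliver 0→1 → N1(part t1 [z])
[10] deliver 3→2 → ∅
[11] timeout(0) → N0(coor t2 [z])
[12] deliver 2→0 → ∅
[13] deliver 0→3 → N3(part t2 [z])
[14] deliver 2→3 → ∅
[15] deliver 2→1 → ∅
[16] crash(2) → N2(✗part t1 [-])
[17] timeout(0) → N0(coor t3 [z])
[18] deliver 2→1 → ∅
[19] propose(0,'w') → N0(coor t4 [z])
[20] deliver 3→0 → ∅
[21] deliver 0→3 → N3(part t3 [z])
[22] recover(2) → N2(part t1 [-])
[23] propose(0,'y') → N0(coor t5 [z])
[24] deliver 0→3 → N3(part t4 [z])

no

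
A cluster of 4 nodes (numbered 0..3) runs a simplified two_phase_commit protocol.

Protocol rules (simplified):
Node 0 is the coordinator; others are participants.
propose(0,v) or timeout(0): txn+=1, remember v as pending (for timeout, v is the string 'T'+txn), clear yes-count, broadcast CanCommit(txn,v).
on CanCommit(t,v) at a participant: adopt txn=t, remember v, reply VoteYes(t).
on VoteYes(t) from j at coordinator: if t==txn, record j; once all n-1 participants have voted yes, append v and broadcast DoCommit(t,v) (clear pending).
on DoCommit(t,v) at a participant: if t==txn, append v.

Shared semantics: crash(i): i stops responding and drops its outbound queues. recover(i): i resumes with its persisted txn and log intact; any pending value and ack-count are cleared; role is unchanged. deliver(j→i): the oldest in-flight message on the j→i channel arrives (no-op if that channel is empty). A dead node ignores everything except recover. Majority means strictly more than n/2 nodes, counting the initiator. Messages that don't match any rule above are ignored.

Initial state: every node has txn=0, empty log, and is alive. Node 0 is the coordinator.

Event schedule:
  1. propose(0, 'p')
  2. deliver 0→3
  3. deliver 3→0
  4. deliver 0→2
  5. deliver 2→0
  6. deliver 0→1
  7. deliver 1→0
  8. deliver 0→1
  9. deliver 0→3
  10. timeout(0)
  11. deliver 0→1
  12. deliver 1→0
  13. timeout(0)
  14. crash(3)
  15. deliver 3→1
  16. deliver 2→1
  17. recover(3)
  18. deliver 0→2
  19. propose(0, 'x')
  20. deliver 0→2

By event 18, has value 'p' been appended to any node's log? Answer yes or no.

yes

step 1 propose(0,'p'): 0={coor,t=1,log=-}
step 2 deliver 0→3: 3={part,t=1,log=-}
step 3 deliver 3→0: —
step 4 deliver 0→2: 2={part,t=1,log=-}
step 5 deliver 2→0: —
step 6 deliver 0→1: 1={part,t=1,log=-}
step 7 deliver 1→0: 0={coor,t=1,log=p}
step 8 deliver 0→1: 1={part,t=1,log=p}
step 9 deliver 0→3: 3={part,t=1,log=p}
step 10 timeout(0): 0={coor,t=2,log=p}
step 11 deliver 0→1: 1={part,t=2,log=p}
step 12 deliver 1→0: —
step 13 timeout(0): 0={coor,t=3,log=p}
step 14 crash(3): 3={✗part,t=1,log=p}
step 15 deliver 3→1: —
step 16 deliver 2→1: —
step 17 recover(3): 3={part,t=1,log=p}
step 18 deliver 0→2: 2={part,t=1,log=p}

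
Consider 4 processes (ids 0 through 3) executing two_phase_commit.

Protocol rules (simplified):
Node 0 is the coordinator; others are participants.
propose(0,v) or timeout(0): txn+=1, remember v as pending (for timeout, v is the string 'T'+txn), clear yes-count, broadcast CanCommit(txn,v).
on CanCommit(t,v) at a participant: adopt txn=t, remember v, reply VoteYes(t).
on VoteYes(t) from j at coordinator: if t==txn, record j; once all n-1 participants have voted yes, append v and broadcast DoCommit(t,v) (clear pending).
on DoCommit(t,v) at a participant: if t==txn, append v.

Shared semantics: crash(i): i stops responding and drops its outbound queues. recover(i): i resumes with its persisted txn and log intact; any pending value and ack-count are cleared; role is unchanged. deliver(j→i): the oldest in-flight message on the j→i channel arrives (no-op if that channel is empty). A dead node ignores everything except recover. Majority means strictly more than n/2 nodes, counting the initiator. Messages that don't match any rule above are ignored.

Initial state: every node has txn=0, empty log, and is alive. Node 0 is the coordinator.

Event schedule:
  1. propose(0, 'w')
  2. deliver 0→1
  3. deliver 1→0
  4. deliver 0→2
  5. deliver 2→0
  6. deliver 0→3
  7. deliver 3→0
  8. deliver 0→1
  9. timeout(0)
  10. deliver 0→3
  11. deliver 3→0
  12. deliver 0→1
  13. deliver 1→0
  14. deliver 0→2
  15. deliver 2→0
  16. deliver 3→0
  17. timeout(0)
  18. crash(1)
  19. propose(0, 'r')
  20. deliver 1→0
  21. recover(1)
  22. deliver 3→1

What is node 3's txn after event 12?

after 1 — propose(0,'w'): n0:coor/t1/[-]
after 2 — deliver 0→1: n1:part/t1/[-]
after 3 — deliver 1→0: ·
after 4 — deliver 0→2: n2:part/t1/[-]
after 5 — deliver 2→0: ·
after 6 — deliver 0→3: n3:part/t1/[-]
after 7 — deliver 3→0: n0:coor/t1/[w]
after 8 — deliver 0→1: n1:part/t1/[w]
after 9 — timeout(0): n0:coor/t2/[w]
after 10 — deliver 0→3: n3:part/t1/[w]
after 11 — deliver 3→0: ·
after 12 — deliver 0→1: n1:part/t2/[w]

1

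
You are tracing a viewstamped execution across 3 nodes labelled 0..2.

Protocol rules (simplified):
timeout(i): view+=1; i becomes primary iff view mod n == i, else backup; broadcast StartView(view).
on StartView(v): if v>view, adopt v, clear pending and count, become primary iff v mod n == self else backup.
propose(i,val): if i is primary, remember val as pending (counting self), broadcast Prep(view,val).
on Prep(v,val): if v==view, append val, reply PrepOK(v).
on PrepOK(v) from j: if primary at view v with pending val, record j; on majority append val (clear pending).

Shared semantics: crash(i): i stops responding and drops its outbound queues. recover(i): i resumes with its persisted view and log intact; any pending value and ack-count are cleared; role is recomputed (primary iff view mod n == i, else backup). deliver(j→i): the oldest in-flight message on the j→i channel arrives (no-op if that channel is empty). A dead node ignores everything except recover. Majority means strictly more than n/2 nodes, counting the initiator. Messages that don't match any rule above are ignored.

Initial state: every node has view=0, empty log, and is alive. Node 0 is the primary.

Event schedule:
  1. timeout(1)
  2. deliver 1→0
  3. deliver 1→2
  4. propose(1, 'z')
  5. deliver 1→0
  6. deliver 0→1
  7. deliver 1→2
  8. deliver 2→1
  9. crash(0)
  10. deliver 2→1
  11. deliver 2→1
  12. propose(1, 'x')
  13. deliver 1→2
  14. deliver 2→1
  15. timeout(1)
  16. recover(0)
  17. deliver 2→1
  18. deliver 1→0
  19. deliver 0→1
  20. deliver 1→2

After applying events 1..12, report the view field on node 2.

1. timeout(1):  <1:prim v1 ->
2. deliver 1→0:  <0:back v1 ->
3. deliver 1→2:  <2:back v1 ->
4. propose(1,'z'):  nop
5. deliver 1→0:  <0:back v1 z>
6. deliver 0→1:  <1:prim v1 z>
7. deliver 1→2:  <2:back v1 z>
8. deliver 2→1:  nop
9. crash(0):  <0:✗back v1 z>
10. deliver 2→1:  nop
11. deliver 2→1:  nop
12. propose(1,'x'):  nop

1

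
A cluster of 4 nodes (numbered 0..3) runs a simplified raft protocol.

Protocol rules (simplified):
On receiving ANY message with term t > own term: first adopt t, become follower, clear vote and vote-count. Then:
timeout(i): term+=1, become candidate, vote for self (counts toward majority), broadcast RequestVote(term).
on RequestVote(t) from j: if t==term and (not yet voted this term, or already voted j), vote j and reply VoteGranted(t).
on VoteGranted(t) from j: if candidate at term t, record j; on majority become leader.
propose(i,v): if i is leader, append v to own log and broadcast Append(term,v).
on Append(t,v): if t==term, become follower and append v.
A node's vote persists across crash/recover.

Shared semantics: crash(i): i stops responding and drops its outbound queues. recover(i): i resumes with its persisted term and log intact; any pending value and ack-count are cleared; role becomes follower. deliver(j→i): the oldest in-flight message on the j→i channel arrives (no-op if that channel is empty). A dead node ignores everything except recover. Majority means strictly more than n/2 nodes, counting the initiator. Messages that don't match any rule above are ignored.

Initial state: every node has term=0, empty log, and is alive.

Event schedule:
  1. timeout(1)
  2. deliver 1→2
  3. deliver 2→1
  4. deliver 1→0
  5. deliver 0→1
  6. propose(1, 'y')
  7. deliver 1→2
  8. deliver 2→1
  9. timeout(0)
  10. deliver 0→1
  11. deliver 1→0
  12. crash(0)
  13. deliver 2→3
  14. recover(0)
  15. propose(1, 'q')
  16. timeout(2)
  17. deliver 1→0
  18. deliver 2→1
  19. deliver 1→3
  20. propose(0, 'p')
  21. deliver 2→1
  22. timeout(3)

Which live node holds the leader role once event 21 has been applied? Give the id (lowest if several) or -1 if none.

e1 timeout(1): 1[cand,t=1,-]
e2 deliver 1→2: 2[foll,t=1,-]
e3 deliver 2→1: ·
e4 deliver 1→0: 0[foll,t=1,-]
e5 deliver 0→1: 1[lead,t=1,-]
e6 propose(1,'y'): 1[lead,t=1,y]
e7 deliver 1→2: 2[foll,t=1,y]
e8 deliver 2→1: ·
e9 timeout(0): 0[cand,t=2,-]
e10 deliver 0→1: 1[foll,t=2,y]
e11 deliver 1→0: ·
e12 crash(0): 0[✗cand,t=2,-]
e13 deliver 2→3: ·
e14 recover(0): 0[foll,t=2,-]
e15 propose(1,'q'): ·
e16 timeout(2): 2[cand,t=2,y]
e17 deliver 1→0: ·
e18 deliver 2→1: ·
e19 deliver 1→3: 3[foll,t=1,-]
e20 propose(0,'p'): ·
e21 deliver 2→1: ·

-1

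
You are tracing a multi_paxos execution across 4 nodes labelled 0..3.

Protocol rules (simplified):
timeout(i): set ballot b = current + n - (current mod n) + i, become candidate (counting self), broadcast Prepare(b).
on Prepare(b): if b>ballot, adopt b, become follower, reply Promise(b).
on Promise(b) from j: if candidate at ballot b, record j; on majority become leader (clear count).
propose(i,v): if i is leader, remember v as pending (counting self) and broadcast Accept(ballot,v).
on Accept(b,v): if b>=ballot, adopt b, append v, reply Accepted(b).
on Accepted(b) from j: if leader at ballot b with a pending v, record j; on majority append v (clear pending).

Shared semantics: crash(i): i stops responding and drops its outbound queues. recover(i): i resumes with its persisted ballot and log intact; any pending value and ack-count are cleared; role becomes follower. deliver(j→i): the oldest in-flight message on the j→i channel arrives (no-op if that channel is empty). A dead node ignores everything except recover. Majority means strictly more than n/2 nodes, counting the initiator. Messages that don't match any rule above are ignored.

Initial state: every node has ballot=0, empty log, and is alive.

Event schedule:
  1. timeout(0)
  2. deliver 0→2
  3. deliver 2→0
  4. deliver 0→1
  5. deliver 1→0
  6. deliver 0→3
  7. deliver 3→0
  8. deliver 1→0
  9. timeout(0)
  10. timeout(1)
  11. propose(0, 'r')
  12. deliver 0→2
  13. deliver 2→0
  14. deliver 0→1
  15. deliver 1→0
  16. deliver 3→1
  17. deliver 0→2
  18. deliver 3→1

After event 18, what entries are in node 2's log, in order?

empty

e1 timeout(0): 0[cand,b=4,-]
e2 deliver 0→2: 2[foll,b=4,-]
e3 deliver 2→0: ·
e4 deliver 0→1: 1[foll,b=4,-]
e5 deliver 1→0: 0[lead,b=4,-]
e6 deliver 0→3: 3[foll,b=4,-]
e7 deliver 3→0: ·
e8 deliver 1→0: ·
e9 timeout(0): 0[cand,b=8,-]
e10 timeout(1): 1[cand,b=9,-]
e11 propose(0,'r'): ·
e12 deliver 0→2: 2[foll,b=8,-]
e13 deliver 2→0: ·
e14 deliver 0→1: ·
e15 deliver 1→0: 0[foll,b=9,-]
e16 deliver 3→1: ·
e17 deliver 0→2: ·
e18 deliver 3→1: ·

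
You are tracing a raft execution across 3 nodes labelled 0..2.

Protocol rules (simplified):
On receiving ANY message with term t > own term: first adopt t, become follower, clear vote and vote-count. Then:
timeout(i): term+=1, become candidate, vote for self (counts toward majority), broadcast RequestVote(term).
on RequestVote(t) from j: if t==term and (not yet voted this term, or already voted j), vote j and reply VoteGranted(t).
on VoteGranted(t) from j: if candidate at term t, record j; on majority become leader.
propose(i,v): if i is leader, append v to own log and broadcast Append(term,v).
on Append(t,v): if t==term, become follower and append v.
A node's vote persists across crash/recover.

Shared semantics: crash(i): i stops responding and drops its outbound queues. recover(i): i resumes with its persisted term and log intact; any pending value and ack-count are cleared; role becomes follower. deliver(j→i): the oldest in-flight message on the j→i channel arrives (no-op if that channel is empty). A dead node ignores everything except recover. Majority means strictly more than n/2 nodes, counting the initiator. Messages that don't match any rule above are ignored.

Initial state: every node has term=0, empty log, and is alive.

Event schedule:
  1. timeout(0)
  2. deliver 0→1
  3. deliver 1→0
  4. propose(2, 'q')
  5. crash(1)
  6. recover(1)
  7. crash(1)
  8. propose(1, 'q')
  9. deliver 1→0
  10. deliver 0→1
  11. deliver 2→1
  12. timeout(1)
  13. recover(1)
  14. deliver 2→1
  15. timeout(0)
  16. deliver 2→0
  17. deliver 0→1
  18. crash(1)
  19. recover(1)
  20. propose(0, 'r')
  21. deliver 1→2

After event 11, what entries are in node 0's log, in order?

step 1 timeout(0): 0={cand,t=1,log=-}
step 2 deliver 0→1: 1={foll,t=1,log=-}
step 3 deliver 1→0: 0={lead,t=1,log=-}
step 4 propose(2,'q'): —
step 5 crash(1): 1={✗foll,t=1,log=-}
step 6 recover(1): 1={foll,t=1,log=-}
step 7 crash(1): 1={✗foll,t=1,log=-}
step 8 propose(1,'q'): —
step 9 deliver 1→0: —
step 10 deliver 0→1: —
step 11 deliver 2→1: —

empty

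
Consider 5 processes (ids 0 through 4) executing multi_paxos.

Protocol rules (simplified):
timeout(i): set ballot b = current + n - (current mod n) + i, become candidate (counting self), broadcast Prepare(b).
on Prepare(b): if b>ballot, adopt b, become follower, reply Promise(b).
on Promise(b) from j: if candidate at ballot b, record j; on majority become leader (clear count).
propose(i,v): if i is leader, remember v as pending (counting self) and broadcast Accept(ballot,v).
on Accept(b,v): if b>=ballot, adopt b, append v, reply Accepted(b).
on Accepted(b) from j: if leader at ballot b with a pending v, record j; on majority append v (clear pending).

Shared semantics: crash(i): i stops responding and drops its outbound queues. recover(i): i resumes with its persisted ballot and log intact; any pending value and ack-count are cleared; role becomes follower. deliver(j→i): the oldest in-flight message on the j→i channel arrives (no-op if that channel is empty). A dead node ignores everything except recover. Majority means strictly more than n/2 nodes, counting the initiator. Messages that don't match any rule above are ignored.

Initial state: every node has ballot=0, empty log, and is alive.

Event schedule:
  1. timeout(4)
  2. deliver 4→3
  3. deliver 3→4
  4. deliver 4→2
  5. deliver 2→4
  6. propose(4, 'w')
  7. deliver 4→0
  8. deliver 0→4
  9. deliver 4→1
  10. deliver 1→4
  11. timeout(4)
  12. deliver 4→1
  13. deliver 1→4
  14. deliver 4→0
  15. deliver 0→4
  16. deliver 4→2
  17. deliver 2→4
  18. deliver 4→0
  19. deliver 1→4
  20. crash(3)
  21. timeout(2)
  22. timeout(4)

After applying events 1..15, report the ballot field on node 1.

9

[1] timeout(4) → N4(cand b9 [-])
[2] deliver 4→3 → N3(foll b9 [-])
[3] deliver 3→4 → ∅
[4] deliver 4→2 → N2(foll b9 [-])
[5] deliver 2→4 → N4(lead b9 [-])
[6] propose(4,'w') → ∅
[7] deliver 4→0 → N0(foll b9 [-])
[8] deliver 0→4 → ∅
[9] deliver 4→1 → N1(foll b9 [-])
[10] deliver 1→4 → ∅
[11] timeout(4) → N4(cand b14 [-])
[12] deliver 4→1 → N1(foll b9 [w])
[13] deliver 1→4 → ∅
[14] deliver 4→0 → N0(foll b9 [w])
[15] deliver 0→4 → ∅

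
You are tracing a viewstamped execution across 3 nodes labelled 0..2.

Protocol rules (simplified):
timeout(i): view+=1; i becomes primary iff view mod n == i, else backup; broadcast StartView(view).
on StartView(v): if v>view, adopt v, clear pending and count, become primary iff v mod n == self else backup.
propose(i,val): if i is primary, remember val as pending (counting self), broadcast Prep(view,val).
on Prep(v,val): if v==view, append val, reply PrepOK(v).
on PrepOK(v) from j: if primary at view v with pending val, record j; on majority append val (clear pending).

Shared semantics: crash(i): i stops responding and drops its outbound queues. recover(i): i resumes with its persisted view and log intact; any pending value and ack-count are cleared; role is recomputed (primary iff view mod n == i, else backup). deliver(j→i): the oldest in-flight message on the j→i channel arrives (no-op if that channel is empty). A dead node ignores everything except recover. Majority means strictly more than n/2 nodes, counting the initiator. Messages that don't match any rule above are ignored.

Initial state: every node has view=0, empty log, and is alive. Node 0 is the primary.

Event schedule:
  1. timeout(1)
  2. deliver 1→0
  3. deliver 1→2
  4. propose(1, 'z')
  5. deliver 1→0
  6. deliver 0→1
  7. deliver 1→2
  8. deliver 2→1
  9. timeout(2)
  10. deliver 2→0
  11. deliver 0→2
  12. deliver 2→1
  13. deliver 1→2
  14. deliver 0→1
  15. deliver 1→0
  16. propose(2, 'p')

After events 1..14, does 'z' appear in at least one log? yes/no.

after 1 — timeout(1): n1:prim/v1/[-]
after 2 — deliver 1→0: n0:back/v1/[-]
after 3 — deliver 1→2: n2:back/v1/[-]
after 4 — propose(1,'z'): ·
after 5 — deliver 1→0: n0:back/v1/[z]
after 6 — deliver 0→1: n1:prim/v1/[z]
after 7 — deliver 1→2: n2:back/v1/[z]
after 8 — deliver 2→1: ·
after 9 — timeout(2): n2:prim/v2/[z]
after 10 — deliver 2→0: n0:back/v2/[z]
after 11 — deliver 0→2: ·
after 12 — deliver 2→1: n1:back/v2/[z]
after 13 — deliver 1→2: ·
after 14 — deliver 0→1: ·

yes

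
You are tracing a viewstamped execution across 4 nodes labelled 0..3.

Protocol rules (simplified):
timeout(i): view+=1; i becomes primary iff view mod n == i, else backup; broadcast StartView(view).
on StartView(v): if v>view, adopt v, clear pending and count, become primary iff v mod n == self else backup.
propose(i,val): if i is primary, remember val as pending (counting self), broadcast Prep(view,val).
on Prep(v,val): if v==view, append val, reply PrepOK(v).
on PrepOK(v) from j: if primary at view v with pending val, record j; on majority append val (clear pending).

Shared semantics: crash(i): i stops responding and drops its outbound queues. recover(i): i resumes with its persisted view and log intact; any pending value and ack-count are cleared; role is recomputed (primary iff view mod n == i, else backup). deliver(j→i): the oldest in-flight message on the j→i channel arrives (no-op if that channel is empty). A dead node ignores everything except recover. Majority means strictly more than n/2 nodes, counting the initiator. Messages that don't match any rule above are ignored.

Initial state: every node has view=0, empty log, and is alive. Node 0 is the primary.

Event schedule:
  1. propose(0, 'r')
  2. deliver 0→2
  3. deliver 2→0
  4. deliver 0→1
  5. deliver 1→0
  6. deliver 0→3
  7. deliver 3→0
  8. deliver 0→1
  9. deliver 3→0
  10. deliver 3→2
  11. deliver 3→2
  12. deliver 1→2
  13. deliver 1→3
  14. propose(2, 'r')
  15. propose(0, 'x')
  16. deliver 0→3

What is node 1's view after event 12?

1. propose(0,'r'):  nop
2. deliver 0→2:  <2:back v0 r>
3. deliver 2→0:  nop
4. deliver 0→1:  <1:back v0 r>
5. deliver 1→0:  <0:prim v0 r>
6. deliver 0→3:  <3:back v0 r>
7. deliver 3→0:  nop
8. deliver 0→1:  nop
9. deliver 3→0:  nop
10. deliver 3→2:  nop
11. deliver 3→2:  nop
12. deliver 1→2:  nop

0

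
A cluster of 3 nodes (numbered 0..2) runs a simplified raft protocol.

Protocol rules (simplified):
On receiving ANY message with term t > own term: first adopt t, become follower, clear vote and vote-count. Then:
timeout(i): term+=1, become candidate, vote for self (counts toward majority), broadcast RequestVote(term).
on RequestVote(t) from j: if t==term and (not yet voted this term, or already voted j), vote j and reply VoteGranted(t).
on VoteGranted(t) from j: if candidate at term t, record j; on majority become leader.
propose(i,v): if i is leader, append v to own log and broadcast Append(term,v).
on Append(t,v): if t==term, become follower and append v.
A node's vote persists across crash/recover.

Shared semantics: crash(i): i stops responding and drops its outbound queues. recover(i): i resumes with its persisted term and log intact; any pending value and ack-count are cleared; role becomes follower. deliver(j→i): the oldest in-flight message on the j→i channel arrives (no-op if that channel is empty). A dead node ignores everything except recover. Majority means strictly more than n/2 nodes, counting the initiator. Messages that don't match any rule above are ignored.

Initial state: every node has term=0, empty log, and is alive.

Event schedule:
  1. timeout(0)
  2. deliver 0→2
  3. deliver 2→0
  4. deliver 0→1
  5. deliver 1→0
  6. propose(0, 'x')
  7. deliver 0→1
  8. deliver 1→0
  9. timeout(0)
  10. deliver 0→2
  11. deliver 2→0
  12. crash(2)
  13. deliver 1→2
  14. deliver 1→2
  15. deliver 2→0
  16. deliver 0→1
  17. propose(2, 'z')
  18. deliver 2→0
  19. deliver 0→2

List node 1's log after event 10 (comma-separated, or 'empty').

x

after 1 — timeout(0): n0:cand/t1/[-]
after 2 — deliver 0→2: n2:foll/t1/[-]
after 3 — deliver 2→0: n0:lead/t1/[-]
after 4 — deliver 0→1: n1:foll/t1/[-]
after 5 — deliver 1→0: ·
after 6 — propose(0,'x'): n0:lead/t1/[x]
after 7 — deliver 0→1: n1:foll/t1/[x]
after 8 — deliver 1→0: ·
after 9 — timeout(0): n0:cand/t2/[x]
after 10 — deliver 0→2: n2:foll/t1/[x]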